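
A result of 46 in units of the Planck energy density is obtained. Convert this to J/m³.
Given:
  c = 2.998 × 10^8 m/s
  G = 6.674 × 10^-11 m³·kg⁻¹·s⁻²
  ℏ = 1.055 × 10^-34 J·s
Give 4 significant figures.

2.131 × 10^115 J/m³

One Planck energy density: u_P = c⁷/(ℏG²) = 4.632 × 10^113 J/m³.
46 × 4.632 × 10^113 J/m³ = 2.131 × 10^115 J/m³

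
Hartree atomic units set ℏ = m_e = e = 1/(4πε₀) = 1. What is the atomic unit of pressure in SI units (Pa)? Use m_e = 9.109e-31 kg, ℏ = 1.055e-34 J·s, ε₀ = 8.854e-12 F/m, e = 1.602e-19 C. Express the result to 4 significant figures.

2.929e13 Pa

Dimensional analysis gives P_au = E_h/a₀³ = m_e⁴e¹⁰/((4πε₀)⁵ℏ⁸).
E_h = 4.354e-18 J
a₀ = 5.297e-11 m
E_h/a₀³ = 2.929e13 Pa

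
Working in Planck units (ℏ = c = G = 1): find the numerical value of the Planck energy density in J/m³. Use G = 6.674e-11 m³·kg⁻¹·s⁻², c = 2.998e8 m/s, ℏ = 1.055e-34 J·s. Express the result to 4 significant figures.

Dimensional analysis gives u_P = c⁷/(ℏG²).
  = 2.177e59 / 4.699e-55
  = 4.632e113 J/m³

4.632e113 J/m³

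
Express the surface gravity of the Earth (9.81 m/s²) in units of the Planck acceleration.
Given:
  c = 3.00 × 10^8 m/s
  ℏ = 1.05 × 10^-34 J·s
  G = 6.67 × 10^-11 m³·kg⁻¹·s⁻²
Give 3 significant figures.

Planck acceleration: a_P = √(c⁷/(ℏG)) = 5.59 × 10^51 m/s².
9.81 / 5.59 × 10^51 = 1.76 × 10^-51

1.76 × 10^-51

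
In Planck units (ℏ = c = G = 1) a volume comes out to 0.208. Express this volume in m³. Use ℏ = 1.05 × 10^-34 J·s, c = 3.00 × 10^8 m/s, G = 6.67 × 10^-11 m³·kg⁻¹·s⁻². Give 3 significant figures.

8.69 × 10^-106 m³

One Planck volume: V_P = (ℏG/c³)^(3/2) = 4.18 × 10^-105 m³.
0.208 × 4.18 × 10^-105 m³ = 8.69 × 10^-106 m³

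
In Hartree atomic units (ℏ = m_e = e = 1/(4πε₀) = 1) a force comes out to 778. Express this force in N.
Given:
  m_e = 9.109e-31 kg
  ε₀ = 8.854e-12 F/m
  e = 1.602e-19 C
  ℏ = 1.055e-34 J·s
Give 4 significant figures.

One atomic unit of force: F_au = E_h/a₀ = m_e²e⁶/((4πε₀)³ℏ⁴) = 8.220e-8 N.
778 × 8.220e-8 N = 6.395e-5 N

6.395e-5 N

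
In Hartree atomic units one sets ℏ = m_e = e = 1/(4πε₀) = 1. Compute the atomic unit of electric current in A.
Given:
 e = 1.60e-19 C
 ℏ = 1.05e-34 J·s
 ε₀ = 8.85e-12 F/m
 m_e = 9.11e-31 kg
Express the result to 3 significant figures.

6.67e-3 A

I_au = e E_h/ℏ = m_e e⁵/((4πε₀)²ℏ³)
E_h = 4.38e-18 J
e·E_h/ℏ = 6.67e-3 A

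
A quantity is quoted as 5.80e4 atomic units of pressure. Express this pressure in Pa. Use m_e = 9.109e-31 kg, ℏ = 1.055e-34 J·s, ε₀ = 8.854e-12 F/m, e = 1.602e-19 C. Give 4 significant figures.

One atomic unit of pressure: P_au = E_h/a₀³ = m_e⁴e¹⁰/((4πε₀)⁵ℏ⁸) = 2.929e13 Pa.
5.80e4 × 2.929e13 Pa = 1.699e18 Pa

1.699e18 Pa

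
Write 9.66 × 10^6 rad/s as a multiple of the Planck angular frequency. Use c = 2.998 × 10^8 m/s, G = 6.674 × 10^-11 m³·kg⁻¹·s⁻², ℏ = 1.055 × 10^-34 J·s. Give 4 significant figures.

5.209 × 10^-37

Planck angular frequency: ω_P = √(c⁵/(ℏG)) = 1.855 × 10^43 rad/s.
9.66 × 10^6 / 1.855 × 10^43 = 5.209 × 10^-37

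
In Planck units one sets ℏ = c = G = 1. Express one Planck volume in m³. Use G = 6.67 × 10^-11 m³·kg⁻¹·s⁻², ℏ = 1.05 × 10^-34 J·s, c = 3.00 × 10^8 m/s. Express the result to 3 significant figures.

V_P = (ℏG/c³)^(3/2)
  = √(1.75 × 10^-209)
  = 4.18 × 10^-105 m³

4.18 × 10^-105 m³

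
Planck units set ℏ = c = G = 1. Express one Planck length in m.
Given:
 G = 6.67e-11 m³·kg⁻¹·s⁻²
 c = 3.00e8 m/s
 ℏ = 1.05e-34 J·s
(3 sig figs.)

Dimensional analysis gives ℓ_P = √(ℏG/c³).
  = √(2.59e-70)
  = 1.61e-35 m

1.61e-35 m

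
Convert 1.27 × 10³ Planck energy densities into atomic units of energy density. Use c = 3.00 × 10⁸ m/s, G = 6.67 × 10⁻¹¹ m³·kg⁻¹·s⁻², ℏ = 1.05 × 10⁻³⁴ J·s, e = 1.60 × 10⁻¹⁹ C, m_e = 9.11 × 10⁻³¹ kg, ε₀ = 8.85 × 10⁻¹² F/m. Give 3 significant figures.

1.97 × 10¹⁰³

Planck energy density: u_P = c⁷/(ℏG²) = 4.68 × 10¹¹³ J/m³
atomic unit of energy density: u_au = E_h/a₀³ = m_e⁴e¹⁰/((4πε₀)⁵ℏ⁸) = 3.01 × 10¹³ J/m³
1.27 × 10³ × 4.68 × 10¹¹³ / 3.01 × 10¹³ = 1.97 × 10¹⁰³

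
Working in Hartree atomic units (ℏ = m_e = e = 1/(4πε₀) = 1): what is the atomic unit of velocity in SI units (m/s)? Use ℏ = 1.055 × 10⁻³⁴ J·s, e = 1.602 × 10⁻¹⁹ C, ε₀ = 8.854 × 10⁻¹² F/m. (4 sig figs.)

2.186 × 10⁶ m/s

The unique combination of the constants set to 1 with dimensions of velocity is v_au = e²/(4πε₀ℏ).
  = 2.566 × 10⁻³⁸ / 1.174 × 10⁻⁴⁴
  = 2.186 × 10⁶ m/s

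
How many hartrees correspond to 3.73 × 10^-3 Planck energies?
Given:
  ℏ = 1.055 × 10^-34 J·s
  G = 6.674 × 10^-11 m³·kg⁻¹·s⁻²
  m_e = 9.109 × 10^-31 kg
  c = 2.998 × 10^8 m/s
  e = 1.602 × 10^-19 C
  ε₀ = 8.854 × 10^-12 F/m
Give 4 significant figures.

1.676 × 10^24

Planck energy: E_P = √(ℏc⁵/G) = 1.957 × 10^9 J
hartree: E_h = m_e e⁴/(4πε₀ℏ)² = 4.354 × 10^-18 J
3.73 × 10^-3 × 1.957 × 10^9 / 4.354 × 10^-18 = 1.676 × 10^24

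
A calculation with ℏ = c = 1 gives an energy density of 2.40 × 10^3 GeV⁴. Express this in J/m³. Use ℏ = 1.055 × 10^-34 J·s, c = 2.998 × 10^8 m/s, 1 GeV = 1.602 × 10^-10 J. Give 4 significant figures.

[E]/[L]³ = [E]⁴/(ℏc)³; restore (ℏc)⁻³.
1 GeV⁴ → 1/(ℏc)³ × (1 GeV in J)⁴ = 2.082 × 10^37 J/m³.
Result: 2.40 × 10^3 × 2.082 × 10^37 = 4.996 × 10^40 J/m³.

4.996 × 10^40 J/m³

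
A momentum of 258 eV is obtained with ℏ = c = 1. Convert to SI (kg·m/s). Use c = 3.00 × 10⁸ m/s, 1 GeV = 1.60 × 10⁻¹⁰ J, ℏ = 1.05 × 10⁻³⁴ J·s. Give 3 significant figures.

1.38 × 10⁻²⁵ kg·m/s

Momentum is [E]/c; divide by c.
1 GeV → 1/c × (1 GeV in J) = 5.33 × 10⁻¹⁹ kg·m/s.
Convert the energy scale: 258 eV = 2.58 × 10⁻⁷ GeV.
Result: 2.58 × 10⁻⁷ × 5.33 × 10⁻¹⁹ = 1.38 × 10⁻²⁵ kg·m/s.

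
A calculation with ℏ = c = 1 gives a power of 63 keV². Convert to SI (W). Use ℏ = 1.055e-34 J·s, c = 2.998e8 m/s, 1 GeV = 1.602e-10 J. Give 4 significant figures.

Power is [E]/[T] = [E]²/ℏ.
1 GeV² → 1/ℏ × (1 GeV in J)² = 2.433e14 W.
Convert the energy scale: 63 keV² = 6.30e-11 GeV².
Result: 6.30e-11 × 2.433e14 = 1.533e4 W.

1.533e4 W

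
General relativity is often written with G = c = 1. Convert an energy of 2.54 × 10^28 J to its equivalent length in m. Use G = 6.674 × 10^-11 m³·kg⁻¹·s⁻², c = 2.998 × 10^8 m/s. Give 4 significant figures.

2.098 × 10^-16 m

Energy → length via G/c⁴.
2.54 × 10^28 J × (G/c⁴) = 2.098 × 10^-16 m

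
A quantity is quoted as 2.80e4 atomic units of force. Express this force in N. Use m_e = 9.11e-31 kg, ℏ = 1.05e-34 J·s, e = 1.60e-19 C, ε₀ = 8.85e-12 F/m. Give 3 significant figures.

One atomic unit of force: F_au = E_h/a₀ = m_e²e⁶/((4πε₀)³ℏ⁴) = 8.33e-8 N.
2.80e4 × 8.33e-8 N = 2.33e-3 N

2.33e-3 N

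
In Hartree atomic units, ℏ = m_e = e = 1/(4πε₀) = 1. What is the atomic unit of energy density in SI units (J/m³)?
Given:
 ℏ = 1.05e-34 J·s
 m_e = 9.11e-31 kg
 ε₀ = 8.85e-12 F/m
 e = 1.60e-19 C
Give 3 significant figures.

Dimensional analysis gives u_au = E_h/a₀³ = m_e⁴e¹⁰/((4πε₀)⁵ℏ⁸).
E_h = 4.38e-18 J
a₀ = 5.26e-11 m
E_h/a₀³ = 3.01e13 J/m³

3.01e13 J/m³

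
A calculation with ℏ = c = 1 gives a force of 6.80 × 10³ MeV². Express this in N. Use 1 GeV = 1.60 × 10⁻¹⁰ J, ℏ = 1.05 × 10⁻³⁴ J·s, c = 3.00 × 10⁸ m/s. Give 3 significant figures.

Force is [E]/[L] = [E]²/(ℏc); restore (ℏc)⁻¹.
1 GeV² → 1/(ℏc) × (1 GeV in J)² = 8.13 × 10⁵ N.
Convert the energy scale: 6.80 × 10³ MeV² = 6.80 × 10⁻³ GeV².
Result: 6.80 × 10⁻³ × 8.13 × 10⁵ = 5.53 × 10³ N.

5.53 × 10³ N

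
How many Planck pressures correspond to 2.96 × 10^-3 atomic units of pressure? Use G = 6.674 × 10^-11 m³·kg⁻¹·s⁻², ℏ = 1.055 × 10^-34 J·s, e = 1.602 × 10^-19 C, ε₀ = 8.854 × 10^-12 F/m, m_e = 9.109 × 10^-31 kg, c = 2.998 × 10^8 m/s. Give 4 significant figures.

atomic unit of pressure: P_au = E_h/a₀³ = m_e⁴e¹⁰/((4πε₀)⁵ℏ⁸) = 2.929 × 10^13 Pa
Planck pressure: p_P = c⁷/(ℏG²) = 4.632 × 10^113 Pa
2.96 × 10^-3 × 2.929 × 10^13 / 4.632 × 10^113 = 1.872 × 10^-103

1.872 × 10^-103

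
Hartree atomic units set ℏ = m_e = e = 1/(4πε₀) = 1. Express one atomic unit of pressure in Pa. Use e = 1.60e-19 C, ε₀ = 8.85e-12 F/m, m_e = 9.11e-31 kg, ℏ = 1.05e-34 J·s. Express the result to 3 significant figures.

From ℏ = m_e = e = 1/(4πε₀) = 1 the pressure scale is P_au = E_h/a₀³ = m_e⁴e¹⁰/((4πε₀)⁵ℏ⁸).
E_h = 4.38e-18 J
a₀ = 5.26e-11 m
E_h/a₀³ = 3.01e13 Pa

3.01e13 Pa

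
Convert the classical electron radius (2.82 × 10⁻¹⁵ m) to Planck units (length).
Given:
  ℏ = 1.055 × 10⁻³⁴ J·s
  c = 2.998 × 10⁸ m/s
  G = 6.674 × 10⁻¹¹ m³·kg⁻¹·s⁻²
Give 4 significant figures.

Planck length: ℓ_P = √(ℏG/c³) = 1.616 × 10⁻³⁵ m.
2.82 × 10⁻¹⁵ / 1.616 × 10⁻³⁵ = 1.745 × 10²⁰

1.745 × 10²⁰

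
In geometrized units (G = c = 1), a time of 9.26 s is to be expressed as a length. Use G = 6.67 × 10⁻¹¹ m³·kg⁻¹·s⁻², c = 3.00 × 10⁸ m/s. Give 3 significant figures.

2.78 × 10⁹ m

Time → length via c.
9.26 s × (c) = 2.78 × 10⁹ m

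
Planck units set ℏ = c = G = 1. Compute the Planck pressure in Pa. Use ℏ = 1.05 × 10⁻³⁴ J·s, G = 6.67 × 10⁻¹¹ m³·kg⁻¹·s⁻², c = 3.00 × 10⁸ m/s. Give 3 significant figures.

4.68 × 10¹¹³ Pa

The unique combination of the constants set to 1 with dimensions of pressure is p_P = c⁷/(ℏG²).
  = 2.19 × 10⁵⁹ / 4.67 × 10⁻⁵⁵
  = 4.68 × 10¹¹³ Pa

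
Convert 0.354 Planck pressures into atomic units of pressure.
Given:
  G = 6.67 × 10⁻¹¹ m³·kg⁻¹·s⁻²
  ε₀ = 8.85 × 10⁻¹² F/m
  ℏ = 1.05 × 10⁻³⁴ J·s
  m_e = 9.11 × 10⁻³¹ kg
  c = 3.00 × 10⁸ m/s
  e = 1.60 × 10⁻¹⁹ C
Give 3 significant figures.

5.50 × 10⁹⁹

Planck pressure: p_P = c⁷/(ℏG²) = 4.68 × 10¹¹³ Pa
atomic unit of pressure: P_au = E_h/a₀³ = m_e⁴e¹⁰/((4πε₀)⁵ℏ⁸) = 3.01 × 10¹³ Pa
0.354 × 4.68 × 10¹¹³ / 3.01 × 10¹³ = 5.50 × 10⁹⁹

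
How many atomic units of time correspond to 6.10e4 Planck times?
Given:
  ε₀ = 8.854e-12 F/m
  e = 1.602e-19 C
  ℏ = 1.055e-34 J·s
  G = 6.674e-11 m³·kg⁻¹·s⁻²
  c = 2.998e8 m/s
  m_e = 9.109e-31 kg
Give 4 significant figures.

1.357e-22

Planck time: t_P = √(ℏG/c⁵) = 5.392e-44 s
atomic unit of time: τ_au = (4πε₀)²ℏ³/(m_e e⁴) = 2.423e-17 s
6.10e4 × 5.392e-44 / 2.423e-17 = 1.357e-22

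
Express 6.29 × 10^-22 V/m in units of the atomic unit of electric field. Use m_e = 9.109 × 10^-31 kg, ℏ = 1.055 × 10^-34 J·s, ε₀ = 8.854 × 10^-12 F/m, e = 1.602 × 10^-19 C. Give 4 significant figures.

atomic unit of electric field: E_au = E_h/(e a₀) = m_e²e⁵/((4πε₀)³ℏ⁴) = 5.131 × 10^11 V/m.
6.29 × 10^-22 / 5.131 × 10^11 = 1.226 × 10^-33

1.226 × 10^-33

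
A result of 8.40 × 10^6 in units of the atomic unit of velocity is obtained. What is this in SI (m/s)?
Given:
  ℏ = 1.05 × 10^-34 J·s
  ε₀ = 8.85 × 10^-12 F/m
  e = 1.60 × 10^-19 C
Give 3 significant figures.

1.84 × 10^13 m/s

One atomic unit of velocity: v_au = e²/(4πε₀ℏ) = 2.19 × 10^6 m/s.
8.40 × 10^6 × 2.19 × 10^6 m/s = 1.84 × 10^13 m/s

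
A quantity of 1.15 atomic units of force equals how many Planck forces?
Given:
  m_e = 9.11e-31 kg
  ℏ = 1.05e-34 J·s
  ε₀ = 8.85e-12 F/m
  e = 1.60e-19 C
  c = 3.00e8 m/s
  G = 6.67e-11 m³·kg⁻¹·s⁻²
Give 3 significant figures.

7.89e-52

atomic unit of force: F_au = E_h/a₀ = m_e²e⁶/((4πε₀)³ℏ⁴) = 8.33e-8 N
Planck force: F_P = c⁴/G = 1.21e44 N
1.15 × 8.33e-8 / 1.21e44 = 7.89e-52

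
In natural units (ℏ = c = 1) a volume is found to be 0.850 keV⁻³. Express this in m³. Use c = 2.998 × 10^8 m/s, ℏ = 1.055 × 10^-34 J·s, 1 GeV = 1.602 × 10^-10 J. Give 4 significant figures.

Volume is [L]³ = [E]⁻³·(ℏc)³.
1 GeV⁻³ → (ℏc)³ × (1 GeV in J)⁻³ = 7.696 × 10^-48 m³.
Convert the energy scale: 0.850 keV⁻³ = 8.50 × 10^17 GeV⁻³.
Result: 8.50 × 10^17 × 7.696 × 10^-48 = 6.542 × 10^-30 m³.

6.542 × 10^-30 m³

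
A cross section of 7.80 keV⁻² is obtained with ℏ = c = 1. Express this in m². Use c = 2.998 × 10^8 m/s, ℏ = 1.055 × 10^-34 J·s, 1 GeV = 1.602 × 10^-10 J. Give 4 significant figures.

Area is [L]² = [E]⁻²·(ℏc)²; restore (ℏc)².
1 GeV⁻² → (ℏc)² × (1 GeV in J)⁻² = 3.898 × 10^-32 m².
Convert the energy scale: 7.80 keV⁻² = 7.80 × 10^12 GeV⁻².
Result: 7.80 × 10^12 × 3.898 × 10^-32 = 3.040 × 10^-19 m².

3.040 × 10^-19 m²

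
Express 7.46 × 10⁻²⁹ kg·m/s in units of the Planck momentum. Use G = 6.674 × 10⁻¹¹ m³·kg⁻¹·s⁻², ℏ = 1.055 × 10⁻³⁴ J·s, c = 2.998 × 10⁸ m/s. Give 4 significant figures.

1.143 × 10⁻²⁹

Planck momentum: p_P = √(ℏc³/G) = 6.527 kg·m/s.
7.46 × 10⁻²⁹ / 6.527 = 1.143 × 10⁻²⁹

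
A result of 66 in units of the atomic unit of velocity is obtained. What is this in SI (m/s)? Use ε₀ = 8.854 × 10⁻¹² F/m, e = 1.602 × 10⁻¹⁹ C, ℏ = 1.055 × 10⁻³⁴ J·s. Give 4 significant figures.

One atomic unit of velocity: v_au = e²/(4πε₀ℏ) = 2.186 × 10⁶ m/s.
66 × 2.186 × 10⁶ m/s = 1.443 × 10⁸ m/s

1.443 × 10⁸ m/s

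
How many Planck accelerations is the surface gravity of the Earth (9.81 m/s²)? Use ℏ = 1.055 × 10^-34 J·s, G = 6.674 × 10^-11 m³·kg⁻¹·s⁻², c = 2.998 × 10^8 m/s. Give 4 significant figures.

Planck acceleration: a_P = √(c⁷/(ℏG)) = 5.560 × 10^51 m/s².
9.81 / 5.560 × 10^51 = 1.764 × 10^-51

1.764 × 10^-51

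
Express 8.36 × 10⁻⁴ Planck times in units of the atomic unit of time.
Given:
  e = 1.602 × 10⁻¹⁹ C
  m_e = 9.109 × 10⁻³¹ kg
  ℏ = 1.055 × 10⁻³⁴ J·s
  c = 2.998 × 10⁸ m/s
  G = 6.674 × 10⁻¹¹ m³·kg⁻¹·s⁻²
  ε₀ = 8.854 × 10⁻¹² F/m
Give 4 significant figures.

1.860 × 10⁻³⁰

Planck time: t_P = √(ℏG/c⁵) = 5.392 × 10⁻⁴⁴ s
atomic unit of time: τ_au = (4πε₀)²ℏ³/(m_e e⁴) = 2.423 × 10⁻¹⁷ s
8.36 × 10⁻⁴ × 5.392 × 10⁻⁴⁴ / 2.423 × 10⁻¹⁷ = 1.860 × 10⁻³⁰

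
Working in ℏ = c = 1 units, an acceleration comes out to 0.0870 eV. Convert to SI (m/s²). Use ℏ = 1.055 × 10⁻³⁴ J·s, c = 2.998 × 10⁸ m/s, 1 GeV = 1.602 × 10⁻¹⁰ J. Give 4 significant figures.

Acceleration is [L]/[T]² = c·[E]/ℏ.
1 GeV → c/ℏ × (1 GeV in J) = 4.552 × 10³² m/s².
Convert the energy scale: 0.0870 eV = 8.70 × 10⁻¹¹ GeV.
Result: 8.70 × 10⁻¹¹ × 4.552 × 10³² = 3.961 × 10²² m/s².

3.961 × 10²² m/s²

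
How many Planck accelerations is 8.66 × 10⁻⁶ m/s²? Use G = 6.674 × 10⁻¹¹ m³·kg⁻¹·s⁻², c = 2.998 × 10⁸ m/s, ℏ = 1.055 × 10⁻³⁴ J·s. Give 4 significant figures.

Planck acceleration: a_P = √(c⁷/(ℏG)) = 5.560 × 10⁵¹ m/s².
8.66 × 10⁻⁶ / 5.560 × 10⁵¹ = 1.557 × 10⁻⁵⁷

1.557 × 10⁻⁵⁷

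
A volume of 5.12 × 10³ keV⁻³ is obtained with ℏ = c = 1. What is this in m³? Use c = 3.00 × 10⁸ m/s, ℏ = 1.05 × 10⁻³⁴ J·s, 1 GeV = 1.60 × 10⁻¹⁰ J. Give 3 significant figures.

3.91 × 10⁻²⁶ m³

Volume is [L]³ = [E]⁻³·(ℏc)³.
1 GeV⁻³ → (ℏc)³ × (1 GeV in J)⁻³ = 7.63 × 10⁻⁴⁸ m³.
Convert the energy scale: 5.12 × 10³ keV⁻³ = 5.12 × 10²¹ GeV⁻³.
Result: 5.12 × 10²¹ × 7.63 × 10⁻⁴⁸ = 3.91 × 10⁻²⁶ m³.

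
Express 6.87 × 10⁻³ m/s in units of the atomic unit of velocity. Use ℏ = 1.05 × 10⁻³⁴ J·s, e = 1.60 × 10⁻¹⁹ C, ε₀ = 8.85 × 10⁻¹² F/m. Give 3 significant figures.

3.13 × 10⁻⁹

atomic unit of velocity: v_au = e²/(4πε₀ℏ) = 2.19 × 10⁶ m/s.
6.87 × 10⁻³ / 2.19 × 10⁶ = 3.13 × 10⁻⁹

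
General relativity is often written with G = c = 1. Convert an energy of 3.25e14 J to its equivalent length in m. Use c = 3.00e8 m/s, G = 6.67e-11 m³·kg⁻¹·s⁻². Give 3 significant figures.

2.68e-30 m

Energy → length via G/c⁴.
3.25e14 J × (G/c⁴) = 2.68e-30 m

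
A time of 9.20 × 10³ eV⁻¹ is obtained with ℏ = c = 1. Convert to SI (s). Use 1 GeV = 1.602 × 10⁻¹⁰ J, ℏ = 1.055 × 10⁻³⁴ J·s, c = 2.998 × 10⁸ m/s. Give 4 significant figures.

6.059 × 10⁻¹² s

A time is [E]⁻¹ in ℏ=c=1; restore one factor of ℏ.
1 GeV⁻¹ → ℏ × (1 GeV in J)⁻¹ = 6.586 × 10⁻²⁵ s.
Convert the energy scale: 9.20 × 10³ eV⁻¹ = 9.20 × 10¹² GeV⁻¹.
Result: 9.20 × 10¹² × 6.586 × 10⁻²⁵ = 6.059 × 10⁻¹² s.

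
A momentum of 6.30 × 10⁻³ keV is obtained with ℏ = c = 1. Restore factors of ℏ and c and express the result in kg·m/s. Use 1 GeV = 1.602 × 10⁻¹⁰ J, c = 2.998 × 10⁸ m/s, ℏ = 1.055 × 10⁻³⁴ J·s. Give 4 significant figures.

Momentum is [E]/c; divide by c.
1 GeV → 1/c × (1 GeV in J) = 5.344 × 10⁻¹⁹ kg·m/s.
Convert the energy scale: 6.30 × 10⁻³ keV = 6.30 × 10⁻⁹ GeV.
Result: 6.30 × 10⁻⁹ × 5.344 × 10⁻¹⁹ = 3.366 × 10⁻²⁷ kg·m/s.

3.366 × 10⁻²⁷ kg·m/s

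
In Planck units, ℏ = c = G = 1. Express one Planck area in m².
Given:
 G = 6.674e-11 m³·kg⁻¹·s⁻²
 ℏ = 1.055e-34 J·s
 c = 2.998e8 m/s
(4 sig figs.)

The unique combination of the constants set to 1 with dimensions of area is A_P = ℏG/c³.
  = 7.041e-45 / 2.695e25
  = 2.613e-70 m²

2.613e-70 m²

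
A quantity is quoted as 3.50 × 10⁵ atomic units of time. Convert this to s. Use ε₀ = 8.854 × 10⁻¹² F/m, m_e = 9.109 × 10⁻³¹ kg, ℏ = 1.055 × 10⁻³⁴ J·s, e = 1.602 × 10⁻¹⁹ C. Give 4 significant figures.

8.480 × 10⁻¹² s

One atomic unit of time: τ_au = (4πε₀)²ℏ³/(m_e e⁴) = 2.423 × 10⁻¹⁷ s.
3.50 × 10⁵ × 2.423 × 10⁻¹⁷ s = 8.480 × 10⁻¹² s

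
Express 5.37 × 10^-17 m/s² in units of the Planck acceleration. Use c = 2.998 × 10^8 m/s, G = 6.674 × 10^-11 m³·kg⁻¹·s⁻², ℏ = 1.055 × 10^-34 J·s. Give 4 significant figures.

Planck acceleration: a_P = √(c⁷/(ℏG)) = 5.560 × 10^51 m/s².
5.37 × 10^-17 / 5.560 × 10^51 = 9.658 × 10^-69

9.658 × 10^-69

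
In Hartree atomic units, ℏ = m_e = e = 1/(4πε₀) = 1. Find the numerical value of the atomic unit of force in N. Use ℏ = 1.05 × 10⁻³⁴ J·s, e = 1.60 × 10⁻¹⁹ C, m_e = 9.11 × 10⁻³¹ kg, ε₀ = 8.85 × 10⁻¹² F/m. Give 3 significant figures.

8.33 × 10⁻⁸ N

From ℏ = m_e = e = 1/(4πε₀) = 1 the force scale is F_au = E_h/a₀ = m_e²e⁶/((4πε₀)³ℏ⁴).
E_h = 4.38 × 10⁻¹⁸ J
a₀ = 5.26 × 10⁻¹¹ m
E_h/a₀ = 8.33 × 10⁻⁸ N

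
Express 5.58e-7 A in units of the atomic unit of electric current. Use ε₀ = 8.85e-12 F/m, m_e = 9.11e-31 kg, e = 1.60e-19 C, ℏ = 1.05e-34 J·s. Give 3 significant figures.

atomic unit of electric current: I_au = e E_h/ℏ = m_e e⁵/((4πε₀)²ℏ³) = 6.67e-3 A.
5.58e-7 / 6.67e-3 = 8.36e-5

8.36e-5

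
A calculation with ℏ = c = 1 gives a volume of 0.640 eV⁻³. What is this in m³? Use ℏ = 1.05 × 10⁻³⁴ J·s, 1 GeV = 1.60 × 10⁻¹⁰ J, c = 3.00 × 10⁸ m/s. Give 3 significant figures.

4.88 × 10⁻²¹ m³

Volume is [L]³ = [E]⁻³·(ℏc)³.
1 GeV⁻³ → (ℏc)³ × (1 GeV in J)⁻³ = 7.63 × 10⁻⁴⁸ m³.
Convert the energy scale: 0.640 eV⁻³ = 6.40 × 10²⁶ GeV⁻³.
Result: 6.40 × 10²⁶ × 7.63 × 10⁻⁴⁸ = 4.88 × 10⁻²¹ m³.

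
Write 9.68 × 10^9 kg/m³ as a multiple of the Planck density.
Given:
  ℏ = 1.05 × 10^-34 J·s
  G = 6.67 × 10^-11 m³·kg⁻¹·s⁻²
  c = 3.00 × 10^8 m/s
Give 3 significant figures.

1.86 × 10^-87

Planck density: ρ_P = c⁵/(ℏG²) = 5.20 × 10^96 kg/m³.
9.68 × 10^9 / 5.20 × 10^96 = 1.86 × 10^-87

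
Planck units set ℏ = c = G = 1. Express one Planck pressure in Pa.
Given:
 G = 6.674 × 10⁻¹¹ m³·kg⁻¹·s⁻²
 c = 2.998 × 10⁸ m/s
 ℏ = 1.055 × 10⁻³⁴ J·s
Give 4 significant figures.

4.632 × 10¹¹³ Pa

Dimensional analysis gives p_P = c⁷/(ℏG²).
  = 2.177 × 10⁵⁹ / 4.699 × 10⁻⁵⁵
  = 4.632 × 10¹¹³ Pa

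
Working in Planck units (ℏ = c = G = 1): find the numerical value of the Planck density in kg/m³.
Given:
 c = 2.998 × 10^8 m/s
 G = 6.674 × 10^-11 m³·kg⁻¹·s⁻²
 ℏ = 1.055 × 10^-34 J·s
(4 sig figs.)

From ℏ = c = G = 1 the density scale is ρ_P = c⁵/(ℏG²).
  = 2.422 × 10^42 / 4.699 × 10^-55
  = 5.154 × 10^96 kg/m³

5.154 × 10^96 kg/m³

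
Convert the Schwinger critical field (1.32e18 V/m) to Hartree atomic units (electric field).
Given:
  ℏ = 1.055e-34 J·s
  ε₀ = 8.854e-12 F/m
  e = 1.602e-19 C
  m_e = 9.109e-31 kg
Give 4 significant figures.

atomic unit of electric field: E_au = E_h/(e a₀) = m_e²e⁵/((4πε₀)³ℏ⁴) = 5.131e11 V/m.
1.32e18 / 5.131e11 = 2.573e6

2.573e6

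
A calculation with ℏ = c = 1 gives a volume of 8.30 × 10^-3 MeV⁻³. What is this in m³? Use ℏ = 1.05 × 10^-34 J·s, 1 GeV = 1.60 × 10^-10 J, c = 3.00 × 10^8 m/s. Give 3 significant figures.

Volume is [L]³ = [E]⁻³·(ℏc)³.
1 GeV⁻³ → (ℏc)³ × (1 GeV in J)⁻³ = 7.63 × 10^-48 m³.
Convert the energy scale: 8.30 × 10^-3 MeV⁻³ = 8.30 × 10^6 GeV⁻³.
Result: 8.30 × 10^6 × 7.63 × 10^-48 = 6.33 × 10^-41 m³.

6.33 × 10^-41 m³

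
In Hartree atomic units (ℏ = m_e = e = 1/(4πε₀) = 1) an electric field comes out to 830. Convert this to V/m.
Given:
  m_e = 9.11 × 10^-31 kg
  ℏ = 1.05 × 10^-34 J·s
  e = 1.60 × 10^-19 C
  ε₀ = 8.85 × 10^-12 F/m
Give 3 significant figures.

One atomic unit of electric field: E_au = E_h/(e a₀) = m_e²e⁵/((4πε₀)³ℏ⁴) = 5.20 × 10^11 V/m.
830 × 5.20 × 10^11 V/m = 4.32 × 10^14 V/m

4.32 × 10^14 V/m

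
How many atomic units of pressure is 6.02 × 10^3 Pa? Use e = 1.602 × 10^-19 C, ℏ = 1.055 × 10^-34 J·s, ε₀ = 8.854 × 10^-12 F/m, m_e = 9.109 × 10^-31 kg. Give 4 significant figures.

2.055 × 10^-10

atomic unit of pressure: P_au = E_h/a₀³ = m_e⁴e¹⁰/((4πε₀)⁵ℏ⁸) = 2.929 × 10^13 Pa.
6.02 × 10^3 / 2.929 × 10^13 = 2.055 × 10^-10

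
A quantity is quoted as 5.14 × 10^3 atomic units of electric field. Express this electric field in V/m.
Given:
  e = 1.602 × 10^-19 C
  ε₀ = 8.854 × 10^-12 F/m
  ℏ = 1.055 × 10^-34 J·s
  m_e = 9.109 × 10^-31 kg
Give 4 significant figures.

2.637 × 10^15 V/m

One atomic unit of electric field: E_au = E_h/(e a₀) = m_e²e⁵/((4πε₀)³ℏ⁴) = 5.131 × 10^11 V/m.
5.14 × 10^3 × 5.131 × 10^11 V/m = 2.637 × 10^15 V/m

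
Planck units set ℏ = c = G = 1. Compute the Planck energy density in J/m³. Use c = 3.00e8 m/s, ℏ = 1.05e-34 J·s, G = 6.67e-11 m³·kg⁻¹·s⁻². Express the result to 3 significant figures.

The unique combination of the constants set to 1 with dimensions of energy density is u_P = c⁷/(ℏG²).
  = 2.19e59 / 4.67e-55
  = 4.68e113 J/m³

4.68e113 J/m³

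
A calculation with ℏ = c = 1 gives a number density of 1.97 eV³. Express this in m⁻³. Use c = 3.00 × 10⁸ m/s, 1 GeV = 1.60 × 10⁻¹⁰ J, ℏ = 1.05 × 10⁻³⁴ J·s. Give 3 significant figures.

Number density is [L]⁻³ = [E]³/(ℏc)³.
1 GeV³ → 1/(ℏc)³ × (1 GeV in J)³ = 1.31 × 10⁴⁷ m⁻³.
Convert the energy scale: 1.97 eV³ = 1.97 × 10⁻²⁷ GeV³.
Result: 1.97 × 10⁻²⁷ × 1.31 × 10⁴⁷ = 2.58 × 10²⁰ m⁻³.

2.58 × 10²⁰ m⁻³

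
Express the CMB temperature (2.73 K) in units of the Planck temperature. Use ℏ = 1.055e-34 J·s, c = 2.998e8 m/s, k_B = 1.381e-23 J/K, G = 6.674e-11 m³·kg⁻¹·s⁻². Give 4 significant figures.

Planck temperature: T_P = √(ℏc⁵/G) / k_B = 1.417e32 K.
2.73 / 1.417e32 = 1.927e-32

1.927e-32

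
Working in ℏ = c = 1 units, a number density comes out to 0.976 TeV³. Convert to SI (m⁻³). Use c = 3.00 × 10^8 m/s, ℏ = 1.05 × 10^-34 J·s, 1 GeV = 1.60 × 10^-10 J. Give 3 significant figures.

Number density is [L]⁻³ = [E]³/(ℏc)³.
1 GeV³ → 1/(ℏc)³ × (1 GeV in J)³ = 1.31 × 10^47 m⁻³.
Convert the energy scale: 0.976 TeV³ = 9.76 × 10^8 GeV³.
Result: 9.76 × 10^8 × 1.31 × 10^47 = 1.28 × 10^56 m⁻³.

1.28 × 10^56 m⁻³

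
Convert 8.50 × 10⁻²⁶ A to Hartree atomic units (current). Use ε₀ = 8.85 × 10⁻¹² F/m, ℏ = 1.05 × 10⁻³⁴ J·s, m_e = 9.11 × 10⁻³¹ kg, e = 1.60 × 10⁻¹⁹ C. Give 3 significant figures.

atomic unit of electric current: I_au = e E_h/ℏ = m_e e⁵/((4πε₀)²ℏ³) = 6.67 × 10⁻³ A.
8.50 × 10⁻²⁶ / 6.67 × 10⁻³ = 1.27 × 10⁻²³

1.27 × 10⁻²³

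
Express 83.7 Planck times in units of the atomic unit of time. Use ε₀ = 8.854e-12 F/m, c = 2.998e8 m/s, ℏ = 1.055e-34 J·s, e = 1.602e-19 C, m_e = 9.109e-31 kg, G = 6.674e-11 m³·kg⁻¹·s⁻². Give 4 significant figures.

Planck time: t_P = √(ℏG/c⁵) = 5.392e-44 s
atomic unit of time: τ_au = (4πε₀)²ℏ³/(m_e e⁴) = 2.423e-17 s
83.7 × 5.392e-44 / 2.423e-17 = 1.863e-25

1.863e-25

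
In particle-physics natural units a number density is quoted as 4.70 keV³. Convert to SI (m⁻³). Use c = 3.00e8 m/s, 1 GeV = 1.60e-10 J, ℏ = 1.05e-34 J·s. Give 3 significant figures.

6.16e29 m⁻³

Number density is [L]⁻³ = [E]³/(ℏc)³.
1 GeV³ → 1/(ℏc)³ × (1 GeV in J)³ = 1.31e47 m⁻³.
Convert the energy scale: 4.70 keV³ = 4.70e-18 GeV³.
Result: 4.70e-18 × 1.31e47 = 6.16e29 m⁻³.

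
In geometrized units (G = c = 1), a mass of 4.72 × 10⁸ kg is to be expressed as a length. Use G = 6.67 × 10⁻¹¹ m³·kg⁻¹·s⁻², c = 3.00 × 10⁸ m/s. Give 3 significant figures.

3.50 × 10⁻¹⁹ m

In G = c = 1 units mass has dimensions of length; the conversion factor is G/c².
4.72 × 10⁸ kg × (G/c²) = 3.50 × 10⁻¹⁹ m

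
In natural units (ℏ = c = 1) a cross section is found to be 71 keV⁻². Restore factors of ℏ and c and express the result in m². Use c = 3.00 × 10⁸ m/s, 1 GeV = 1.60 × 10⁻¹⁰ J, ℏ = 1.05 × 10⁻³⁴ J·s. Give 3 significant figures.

Area is [L]² = [E]⁻²·(ℏc)²; restore (ℏc)².
1 GeV⁻² → (ℏc)² × (1 GeV in J)⁻² = 3.88 × 10⁻³² m².
Convert the energy scale: 71 keV⁻² = 7.10 × 10¹³ GeV⁻².
Result: 7.10 × 10¹³ × 3.88 × 10⁻³² = 2.75 × 10⁻¹⁸ m².

2.75 × 10⁻¹⁸ m²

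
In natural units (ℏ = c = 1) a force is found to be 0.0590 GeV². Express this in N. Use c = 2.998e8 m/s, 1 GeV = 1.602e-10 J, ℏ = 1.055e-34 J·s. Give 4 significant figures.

Force is [E]/[L] = [E]²/(ℏc); restore (ℏc)⁻¹.
1 GeV² → 1/(ℏc) × (1 GeV in J)² = 8.114e5 N.
Result: 0.0590 × 8.114e5 = 4.787e4 N.

4.787e4 N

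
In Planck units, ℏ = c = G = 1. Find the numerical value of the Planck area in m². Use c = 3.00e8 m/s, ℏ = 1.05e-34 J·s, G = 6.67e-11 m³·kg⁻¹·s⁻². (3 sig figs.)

2.59e-70 m²

The unique combination of the constants set to 1 with dimensions of area is A_P = ℏG/c³.
  = 7.00e-45 / 2.70e25
  = 2.59e-70 m²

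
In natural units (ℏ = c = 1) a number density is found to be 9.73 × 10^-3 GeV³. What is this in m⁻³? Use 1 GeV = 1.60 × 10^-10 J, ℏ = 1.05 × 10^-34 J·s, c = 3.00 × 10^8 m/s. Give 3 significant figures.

Number density is [L]⁻³ = [E]³/(ℏc)³.
1 GeV³ → 1/(ℏc)³ × (1 GeV in J)³ = 1.31 × 10^47 m⁻³.
Result: 9.73 × 10^-3 × 1.31 × 10^47 = 1.28 × 10^45 m⁻³.

1.28 × 10^45 m⁻³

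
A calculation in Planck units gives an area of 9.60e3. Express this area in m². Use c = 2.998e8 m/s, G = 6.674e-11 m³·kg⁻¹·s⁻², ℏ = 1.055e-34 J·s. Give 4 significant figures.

2.509e-66 m²

One Planck area: A_P = ℏG/c³ = 2.613e-70 m².
9.60e3 × 2.613e-70 m² = 2.509e-66 m²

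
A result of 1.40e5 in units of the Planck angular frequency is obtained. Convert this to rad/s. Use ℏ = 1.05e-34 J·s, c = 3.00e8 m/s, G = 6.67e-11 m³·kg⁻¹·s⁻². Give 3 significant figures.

2.61e48 rad/s

One Planck angular frequency: ω_P = √(c⁵/(ℏG)) = 1.86e43 rad/s.
1.40e5 × 1.86e43 rad/s = 2.61e48 rad/s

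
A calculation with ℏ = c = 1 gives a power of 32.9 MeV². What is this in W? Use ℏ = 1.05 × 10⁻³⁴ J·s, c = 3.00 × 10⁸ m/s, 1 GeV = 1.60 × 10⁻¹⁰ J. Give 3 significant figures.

8.02 × 10⁹ W

Power is [E]/[T] = [E]²/ℏ.
1 GeV² → 1/ℏ × (1 GeV in J)² = 2.44 × 10¹⁴ W.
Convert the energy scale: 32.9 MeV² = 3.29 × 10⁻⁵ GeV².
Result: 3.29 × 10⁻⁵ × 2.44 × 10¹⁴ = 8.02 × 10⁹ W.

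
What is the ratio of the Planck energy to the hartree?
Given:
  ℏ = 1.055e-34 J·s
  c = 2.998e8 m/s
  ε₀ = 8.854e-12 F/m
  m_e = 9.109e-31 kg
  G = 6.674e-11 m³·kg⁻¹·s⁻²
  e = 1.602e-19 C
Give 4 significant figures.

Planck energy: E_P = √(ℏc⁵/G) = 1.957e9 J
hartree: E_h = m_e e⁴/(4πε₀ℏ)² = 4.354e-18 J
ratio = 1.957e9 / 4.354e-18 = 4.494e26

4.494e26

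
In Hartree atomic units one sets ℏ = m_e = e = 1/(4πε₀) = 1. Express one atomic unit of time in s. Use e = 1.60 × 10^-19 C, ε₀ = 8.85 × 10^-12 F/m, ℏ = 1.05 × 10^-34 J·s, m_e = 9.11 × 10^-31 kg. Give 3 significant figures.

τ_au = (4πε₀)²ℏ³/(m_e e⁴)
E_h = 4.38 × 10^-18 J
ℏ/E_h = 2.40 × 10^-17 s

2.40 × 10^-17 s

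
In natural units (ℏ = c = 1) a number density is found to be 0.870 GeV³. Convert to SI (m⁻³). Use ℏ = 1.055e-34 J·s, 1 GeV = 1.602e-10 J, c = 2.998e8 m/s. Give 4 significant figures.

1.130e47 m⁻³

Number density is [L]⁻³ = [E]³/(ℏc)³.
1 GeV³ → 1/(ℏc)³ × (1 GeV in J)³ = 1.299e47 m⁻³.
Result: 0.870 × 1.299e47 = 1.130e47 m⁻³.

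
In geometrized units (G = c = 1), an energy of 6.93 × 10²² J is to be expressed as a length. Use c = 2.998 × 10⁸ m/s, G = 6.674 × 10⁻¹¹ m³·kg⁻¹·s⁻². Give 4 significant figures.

Energy → length via G/c⁴.
6.93 × 10²² J × (G/c⁴) = 5.725 × 10⁻²² m

5.725 × 10⁻²² m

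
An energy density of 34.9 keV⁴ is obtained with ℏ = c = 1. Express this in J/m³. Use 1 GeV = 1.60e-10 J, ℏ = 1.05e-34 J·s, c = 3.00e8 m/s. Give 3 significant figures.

7.32e14 J/m³

[E]/[L]³ = [E]⁴/(ℏc)³; restore (ℏc)⁻³.
1 GeV⁴ → 1/(ℏc)³ × (1 GeV in J)⁴ = 2.10e37 J/m³.
Convert the energy scale: 34.9 keV⁴ = 3.49e-23 GeV⁴.
Result: 3.49e-23 × 2.10e37 = 7.32e14 J/m³.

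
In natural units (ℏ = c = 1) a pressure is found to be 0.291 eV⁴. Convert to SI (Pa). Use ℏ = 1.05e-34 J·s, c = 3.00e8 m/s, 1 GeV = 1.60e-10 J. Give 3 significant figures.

6.10 Pa

Pressure is [E]/[L]³ = [E]⁴/(ℏc)³.
1 GeV⁴ → 1/(ℏc)³ × (1 GeV in J)⁴ = 2.10e37 Pa.
Convert the energy scale: 0.291 eV⁴ = 2.91e-37 GeV⁴.
Result: 2.91e-37 × 2.10e37 = 6.10 Pa.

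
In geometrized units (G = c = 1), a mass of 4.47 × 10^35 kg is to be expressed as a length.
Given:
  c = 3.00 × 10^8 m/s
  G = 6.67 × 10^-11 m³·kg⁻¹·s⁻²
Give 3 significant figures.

In G = c = 1 units mass has dimensions of length; the conversion factor is G/c².
4.47 × 10^35 kg × (G/c²) = 3.31 × 10^8 m

3.31 × 10^8 m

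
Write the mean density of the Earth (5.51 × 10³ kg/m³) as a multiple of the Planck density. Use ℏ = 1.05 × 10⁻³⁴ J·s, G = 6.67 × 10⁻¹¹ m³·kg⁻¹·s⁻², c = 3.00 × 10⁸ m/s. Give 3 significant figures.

Planck density: ρ_P = c⁵/(ℏG²) = 5.20 × 10⁹⁶ kg/m³.
5.51 × 10³ / 5.20 × 10⁹⁶ = 1.06 × 10⁻⁹³

1.06 × 10⁻⁹³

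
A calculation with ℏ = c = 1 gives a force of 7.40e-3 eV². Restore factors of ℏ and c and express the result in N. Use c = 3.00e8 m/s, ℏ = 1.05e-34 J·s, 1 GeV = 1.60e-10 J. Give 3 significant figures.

Force is [E]/[L] = [E]²/(ℏc); restore (ℏc)⁻¹.
1 GeV² → 1/(ℏc) × (1 GeV in J)² = 8.13e5 N.
Convert the energy scale: 7.40e-3 eV² = 7.40e-21 GeV².
Result: 7.40e-21 × 8.13e5 = 6.01e-15 N.

6.01e-15 N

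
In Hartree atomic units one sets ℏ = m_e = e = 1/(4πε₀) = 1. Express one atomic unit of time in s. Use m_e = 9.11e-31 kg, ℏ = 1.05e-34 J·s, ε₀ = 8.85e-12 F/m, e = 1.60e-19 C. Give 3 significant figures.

2.40e-17 s

τ_au = (4πε₀)²ℏ³/(m_e e⁴)
E_h = 4.38e-18 J
ℏ/E_h = 2.40e-17 s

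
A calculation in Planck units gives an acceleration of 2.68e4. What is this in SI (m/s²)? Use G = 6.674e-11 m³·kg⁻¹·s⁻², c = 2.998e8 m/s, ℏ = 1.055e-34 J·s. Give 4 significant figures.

One Planck acceleration: a_P = √(c⁷/(ℏG)) = 5.560e51 m/s².
2.68e4 × 5.560e51 m/s² = 1.490e56 m/s²

1.490e56 m/s²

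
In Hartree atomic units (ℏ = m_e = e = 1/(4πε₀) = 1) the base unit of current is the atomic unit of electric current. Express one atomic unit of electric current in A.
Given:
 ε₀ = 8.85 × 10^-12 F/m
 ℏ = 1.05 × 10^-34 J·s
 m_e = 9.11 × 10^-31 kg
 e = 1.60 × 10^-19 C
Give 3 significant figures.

I_au = e E_h/ℏ = m_e e⁵/((4πε₀)²ℏ³)
E_h = 4.38 × 10^-18 J
e·E_h/ℏ = 6.67 × 10^-3 A

6.67 × 10^-3 A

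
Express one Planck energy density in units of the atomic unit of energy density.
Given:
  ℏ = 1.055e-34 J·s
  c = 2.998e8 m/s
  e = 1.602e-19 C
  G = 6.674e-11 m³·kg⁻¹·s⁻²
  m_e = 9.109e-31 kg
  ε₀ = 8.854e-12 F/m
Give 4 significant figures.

1.581e100

Planck energy density: u_P = c⁷/(ℏG²) = 4.632e113 J/m³
atomic unit of energy density: u_au = E_h/a₀³ = m_e⁴e¹⁰/((4πε₀)⁵ℏ⁸) = 2.929e13 J/m³
ratio = 4.632e113 / 2.929e13 = 1.581e100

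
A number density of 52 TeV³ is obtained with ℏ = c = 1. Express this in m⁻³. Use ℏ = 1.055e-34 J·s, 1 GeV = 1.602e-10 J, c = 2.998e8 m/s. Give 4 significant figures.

6.757e57 m⁻³

Number density is [L]⁻³ = [E]³/(ℏc)³.
1 GeV³ → 1/(ℏc)³ × (1 GeV in J)³ = 1.299e47 m⁻³.
Convert the energy scale: 52 TeV³ = 5.20e10 GeV³.
Result: 5.20e10 × 1.299e47 = 6.757e57 m⁻³.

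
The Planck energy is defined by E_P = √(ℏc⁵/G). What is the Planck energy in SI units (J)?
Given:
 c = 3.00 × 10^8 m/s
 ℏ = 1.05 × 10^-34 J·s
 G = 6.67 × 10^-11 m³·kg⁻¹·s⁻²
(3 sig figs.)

1.96 × 10^9 J

E_P = √(ℏc⁵/G)
  = √(3.83 × 10^18)
  = 1.96 × 10^9 J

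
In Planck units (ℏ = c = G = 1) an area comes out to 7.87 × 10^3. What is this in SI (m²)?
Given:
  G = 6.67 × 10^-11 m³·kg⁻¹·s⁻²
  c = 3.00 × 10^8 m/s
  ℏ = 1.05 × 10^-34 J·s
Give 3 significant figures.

One Planck area: A_P = ℏG/c³ = 2.59 × 10^-70 m².
7.87 × 10^3 × 2.59 × 10^-70 m² = 2.04 × 10^-66 m²

2.04 × 10^-66 m²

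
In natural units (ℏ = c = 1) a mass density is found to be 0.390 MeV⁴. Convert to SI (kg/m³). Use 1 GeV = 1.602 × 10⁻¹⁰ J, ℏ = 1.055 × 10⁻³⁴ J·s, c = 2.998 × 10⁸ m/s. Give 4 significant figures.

9.032 × 10⁷ kg/m³

Mass density is [E]/(c²[L]³) = [E]⁴/(ℏ³c⁵).
1 GeV⁴ → 1/(ℏ³c⁵) × (1 GeV in J)⁴ = 2.316 × 10²⁰ kg/m³.
Convert the energy scale: 0.390 MeV⁴ = 3.90 × 10⁻¹³ GeV⁴.
Result: 3.90 × 10⁻¹³ × 2.316 × 10²⁰ = 9.032 × 10⁷ kg/m³.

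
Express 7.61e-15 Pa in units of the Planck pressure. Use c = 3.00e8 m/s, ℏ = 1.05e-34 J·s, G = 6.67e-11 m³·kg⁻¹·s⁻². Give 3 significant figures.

1.63e-128

Planck pressure: p_P = c⁷/(ℏG²) = 4.68e113 Pa.
7.61e-15 / 4.68e113 = 1.63e-128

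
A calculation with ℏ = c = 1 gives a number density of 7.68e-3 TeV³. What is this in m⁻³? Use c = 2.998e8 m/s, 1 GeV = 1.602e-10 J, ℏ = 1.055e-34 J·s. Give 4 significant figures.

9.979e53 m⁻³

Number density is [L]⁻³ = [E]³/(ℏc)³.
1 GeV³ → 1/(ℏc)³ × (1 GeV in J)³ = 1.299e47 m⁻³.
Convert the energy scale: 7.68e-3 TeV³ = 7.68e6 GeV³.
Result: 7.68e6 × 1.299e47 = 9.979e53 m⁻³.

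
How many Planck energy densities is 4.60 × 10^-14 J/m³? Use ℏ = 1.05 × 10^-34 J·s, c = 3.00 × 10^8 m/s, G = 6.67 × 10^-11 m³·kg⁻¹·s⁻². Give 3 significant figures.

9.83 × 10^-128

Planck energy density: u_P = c⁷/(ℏG²) = 4.68 × 10^113 J/m³.
4.60 × 10^-14 / 4.68 × 10^113 = 9.83 × 10^-128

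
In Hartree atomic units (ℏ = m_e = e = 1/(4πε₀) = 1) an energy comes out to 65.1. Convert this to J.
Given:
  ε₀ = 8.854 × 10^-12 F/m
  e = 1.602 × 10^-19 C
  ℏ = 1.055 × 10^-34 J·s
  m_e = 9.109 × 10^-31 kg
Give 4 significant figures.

One hartree: E_h = m_e e⁴/(4πε₀ℏ)² = 4.354 × 10^-18 J.
65.1 × 4.354 × 10^-18 J = 2.835 × 10^-16 J

2.835 × 10^-16 J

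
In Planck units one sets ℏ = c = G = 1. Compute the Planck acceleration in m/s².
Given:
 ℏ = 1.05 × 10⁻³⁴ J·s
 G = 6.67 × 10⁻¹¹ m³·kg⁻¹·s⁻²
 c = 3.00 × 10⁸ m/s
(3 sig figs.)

5.59 × 10⁵¹ m/s²

a_P = √(c⁷/(ℏG))
  = √(3.12 × 10¹⁰³)
  = 5.59 × 10⁵¹ m/s²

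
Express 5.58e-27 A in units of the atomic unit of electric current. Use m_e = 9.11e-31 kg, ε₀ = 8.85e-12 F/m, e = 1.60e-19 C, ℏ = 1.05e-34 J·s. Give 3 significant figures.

atomic unit of electric current: I_au = e E_h/ℏ = m_e e⁵/((4πε₀)²ℏ³) = 6.67e-3 A.
5.58e-27 / 6.67e-3 = 8.36e-25

8.36e-25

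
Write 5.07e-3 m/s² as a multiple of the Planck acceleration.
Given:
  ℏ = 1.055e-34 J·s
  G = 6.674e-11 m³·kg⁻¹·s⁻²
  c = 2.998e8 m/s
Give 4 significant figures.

9.118e-55

Planck acceleration: a_P = √(c⁷/(ℏG)) = 5.560e51 m/s².
5.07e-3 / 5.560e51 = 9.118e-55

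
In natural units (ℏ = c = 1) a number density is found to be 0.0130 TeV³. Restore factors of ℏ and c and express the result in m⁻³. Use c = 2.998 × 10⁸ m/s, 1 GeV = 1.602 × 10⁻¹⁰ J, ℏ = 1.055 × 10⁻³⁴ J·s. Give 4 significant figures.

1.689 × 10⁵⁴ m⁻³

Number density is [L]⁻³ = [E]³/(ℏc)³.
1 GeV³ → 1/(ℏc)³ × (1 GeV in J)³ = 1.299 × 10⁴⁷ m⁻³.
Convert the energy scale: 0.0130 TeV³ = 1.30 × 10⁷ GeV³.
Result: 1.30 × 10⁷ × 1.299 × 10⁴⁷ = 1.689 × 10⁵⁴ m⁻³.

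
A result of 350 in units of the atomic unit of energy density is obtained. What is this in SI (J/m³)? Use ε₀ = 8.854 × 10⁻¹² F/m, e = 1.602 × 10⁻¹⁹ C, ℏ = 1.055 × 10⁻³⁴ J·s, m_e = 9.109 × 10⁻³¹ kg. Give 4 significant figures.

1.025 × 10¹⁶ J/m³

One atomic unit of energy density: u_au = E_h/a₀³ = m_e⁴e¹⁰/((4πε₀)⁵ℏ⁸) = 2.929 × 10¹³ J/m³.
350 × 2.929 × 10¹³ J/m³ = 1.025 × 10¹⁶ J/m³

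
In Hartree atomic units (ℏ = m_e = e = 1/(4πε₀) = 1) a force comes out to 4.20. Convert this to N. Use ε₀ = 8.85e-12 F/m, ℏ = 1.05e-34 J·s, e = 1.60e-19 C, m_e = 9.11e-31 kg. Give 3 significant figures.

3.50e-7 N

One atomic unit of force: F_au = E_h/a₀ = m_e²e⁶/((4πε₀)³ℏ⁴) = 8.33e-8 N.
4.20 × 8.33e-8 N = 3.50e-7 N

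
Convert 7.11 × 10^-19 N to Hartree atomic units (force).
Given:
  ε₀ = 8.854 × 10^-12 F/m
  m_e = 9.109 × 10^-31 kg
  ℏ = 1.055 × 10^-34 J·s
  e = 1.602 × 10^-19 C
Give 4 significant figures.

atomic unit of force: F_au = E_h/a₀ = m_e²e⁶/((4πε₀)³ℏ⁴) = 8.220 × 10^-8 N.
7.11 × 10^-19 / 8.220 × 10^-8 = 8.650 × 10^-12

8.650 × 10^-12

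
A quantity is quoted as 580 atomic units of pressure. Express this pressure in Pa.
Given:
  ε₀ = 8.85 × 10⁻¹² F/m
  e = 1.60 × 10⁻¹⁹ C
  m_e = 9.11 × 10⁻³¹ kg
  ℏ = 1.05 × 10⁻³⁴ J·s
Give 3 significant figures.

One atomic unit of pressure: P_au = E_h/a₀³ = m_e⁴e¹⁰/((4πε₀)⁵ℏ⁸) = 3.01 × 10¹³ Pa.
580 × 3.01 × 10¹³ Pa = 1.75 × 10¹⁶ Pa

1.75 × 10¹⁶ Pa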